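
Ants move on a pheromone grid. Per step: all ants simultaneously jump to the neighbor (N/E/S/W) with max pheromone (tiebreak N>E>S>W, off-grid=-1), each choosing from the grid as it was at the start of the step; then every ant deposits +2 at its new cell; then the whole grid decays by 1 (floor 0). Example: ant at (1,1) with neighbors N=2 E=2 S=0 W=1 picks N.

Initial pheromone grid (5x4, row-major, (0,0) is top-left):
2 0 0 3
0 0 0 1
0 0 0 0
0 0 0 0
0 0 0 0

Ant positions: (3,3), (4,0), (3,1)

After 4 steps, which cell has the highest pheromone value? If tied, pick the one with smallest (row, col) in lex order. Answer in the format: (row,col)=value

Answer: (0,0)=1

Derivation:
Step 1: ant0:(3,3)->N->(2,3) | ant1:(4,0)->N->(3,0) | ant2:(3,1)->N->(2,1)
  grid max=2 at (0,3)
Step 2: ant0:(2,3)->N->(1,3) | ant1:(3,0)->N->(2,0) | ant2:(2,1)->N->(1,1)
  grid max=1 at (0,3)
Step 3: ant0:(1,3)->N->(0,3) | ant1:(2,0)->N->(1,0) | ant2:(1,1)->N->(0,1)
  grid max=2 at (0,3)
Step 4: ant0:(0,3)->S->(1,3) | ant1:(1,0)->N->(0,0) | ant2:(0,1)->E->(0,2)
  grid max=1 at (0,0)
Final grid:
  1 0 1 1
  0 0 0 1
  0 0 0 0
  0 0 0 0
  0 0 0 0
Max pheromone 1 at (0,0)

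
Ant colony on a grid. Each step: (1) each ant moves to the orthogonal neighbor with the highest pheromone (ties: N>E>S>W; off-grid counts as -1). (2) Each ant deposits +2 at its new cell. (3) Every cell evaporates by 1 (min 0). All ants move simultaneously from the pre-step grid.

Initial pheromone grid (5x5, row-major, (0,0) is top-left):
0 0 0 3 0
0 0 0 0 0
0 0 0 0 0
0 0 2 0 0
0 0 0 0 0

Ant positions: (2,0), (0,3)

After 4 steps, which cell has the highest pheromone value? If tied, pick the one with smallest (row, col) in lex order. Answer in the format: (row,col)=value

Step 1: ant0:(2,0)->N->(1,0) | ant1:(0,3)->E->(0,4)
  grid max=2 at (0,3)
Step 2: ant0:(1,0)->N->(0,0) | ant1:(0,4)->W->(0,3)
  grid max=3 at (0,3)
Step 3: ant0:(0,0)->E->(0,1) | ant1:(0,3)->E->(0,4)
  grid max=2 at (0,3)
Step 4: ant0:(0,1)->E->(0,2) | ant1:(0,4)->W->(0,3)
  grid max=3 at (0,3)
Final grid:
  0 0 1 3 0
  0 0 0 0 0
  0 0 0 0 0
  0 0 0 0 0
  0 0 0 0 0
Max pheromone 3 at (0,3)

Answer: (0,3)=3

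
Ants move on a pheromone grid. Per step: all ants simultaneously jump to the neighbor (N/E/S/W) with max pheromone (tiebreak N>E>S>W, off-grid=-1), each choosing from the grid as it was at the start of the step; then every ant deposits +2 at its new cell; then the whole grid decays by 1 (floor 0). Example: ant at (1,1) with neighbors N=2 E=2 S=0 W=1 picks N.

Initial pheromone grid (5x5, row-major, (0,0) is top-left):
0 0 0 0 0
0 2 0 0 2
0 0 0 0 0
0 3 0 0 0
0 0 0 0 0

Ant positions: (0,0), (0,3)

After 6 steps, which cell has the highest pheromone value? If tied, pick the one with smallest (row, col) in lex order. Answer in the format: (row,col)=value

Answer: (1,1)=2

Derivation:
Step 1: ant0:(0,0)->E->(0,1) | ant1:(0,3)->E->(0,4)
  grid max=2 at (3,1)
Step 2: ant0:(0,1)->S->(1,1) | ant1:(0,4)->S->(1,4)
  grid max=2 at (1,1)
Step 3: ant0:(1,1)->N->(0,1) | ant1:(1,4)->N->(0,4)
  grid max=1 at (0,1)
Step 4: ant0:(0,1)->S->(1,1) | ant1:(0,4)->S->(1,4)
  grid max=2 at (1,1)
Step 5: ant0:(1,1)->N->(0,1) | ant1:(1,4)->N->(0,4)
  grid max=1 at (0,1)
Step 6: ant0:(0,1)->S->(1,1) | ant1:(0,4)->S->(1,4)
  grid max=2 at (1,1)
Final grid:
  0 0 0 0 0
  0 2 0 0 2
  0 0 0 0 0
  0 0 0 0 0
  0 0 0 0 0
Max pheromone 2 at (1,1)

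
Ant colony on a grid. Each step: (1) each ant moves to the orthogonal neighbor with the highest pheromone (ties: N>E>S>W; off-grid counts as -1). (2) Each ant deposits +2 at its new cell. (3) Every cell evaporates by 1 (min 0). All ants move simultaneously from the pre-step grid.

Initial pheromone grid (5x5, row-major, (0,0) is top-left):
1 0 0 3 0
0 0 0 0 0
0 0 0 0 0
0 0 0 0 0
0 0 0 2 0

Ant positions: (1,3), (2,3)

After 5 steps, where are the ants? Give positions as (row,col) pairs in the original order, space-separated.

Step 1: ant0:(1,3)->N->(0,3) | ant1:(2,3)->N->(1,3)
  grid max=4 at (0,3)
Step 2: ant0:(0,3)->S->(1,3) | ant1:(1,3)->N->(0,3)
  grid max=5 at (0,3)
Step 3: ant0:(1,3)->N->(0,3) | ant1:(0,3)->S->(1,3)
  grid max=6 at (0,3)
Step 4: ant0:(0,3)->S->(1,3) | ant1:(1,3)->N->(0,3)
  grid max=7 at (0,3)
Step 5: ant0:(1,3)->N->(0,3) | ant1:(0,3)->S->(1,3)
  grid max=8 at (0,3)

(0,3) (1,3)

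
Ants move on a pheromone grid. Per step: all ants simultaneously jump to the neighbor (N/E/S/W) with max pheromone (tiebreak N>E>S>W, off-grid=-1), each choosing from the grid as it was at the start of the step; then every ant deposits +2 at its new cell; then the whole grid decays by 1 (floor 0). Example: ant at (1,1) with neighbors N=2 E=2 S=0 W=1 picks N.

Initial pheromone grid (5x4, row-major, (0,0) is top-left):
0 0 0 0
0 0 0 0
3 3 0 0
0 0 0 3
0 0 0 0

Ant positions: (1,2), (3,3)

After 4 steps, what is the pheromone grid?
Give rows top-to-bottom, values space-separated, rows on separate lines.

After step 1: ants at (0,2),(2,3)
  0 0 1 0
  0 0 0 0
  2 2 0 1
  0 0 0 2
  0 0 0 0
After step 2: ants at (0,3),(3,3)
  0 0 0 1
  0 0 0 0
  1 1 0 0
  0 0 0 3
  0 0 0 0
After step 3: ants at (1,3),(2,3)
  0 0 0 0
  0 0 0 1
  0 0 0 1
  0 0 0 2
  0 0 0 0
After step 4: ants at (2,3),(3,3)
  0 0 0 0
  0 0 0 0
  0 0 0 2
  0 0 0 3
  0 0 0 0

0 0 0 0
0 0 0 0
0 0 0 2
0 0 0 3
0 0 0 0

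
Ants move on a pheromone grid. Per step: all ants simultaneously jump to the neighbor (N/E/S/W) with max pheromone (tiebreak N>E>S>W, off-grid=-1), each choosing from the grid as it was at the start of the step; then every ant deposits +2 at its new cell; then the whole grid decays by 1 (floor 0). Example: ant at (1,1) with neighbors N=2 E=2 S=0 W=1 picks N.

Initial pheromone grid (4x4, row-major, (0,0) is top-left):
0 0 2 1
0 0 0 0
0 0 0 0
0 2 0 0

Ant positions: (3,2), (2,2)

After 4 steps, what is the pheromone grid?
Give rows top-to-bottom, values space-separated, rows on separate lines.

After step 1: ants at (3,1),(1,2)
  0 0 1 0
  0 0 1 0
  0 0 0 0
  0 3 0 0
After step 2: ants at (2,1),(0,2)
  0 0 2 0
  0 0 0 0
  0 1 0 0
  0 2 0 0
After step 3: ants at (3,1),(0,3)
  0 0 1 1
  0 0 0 0
  0 0 0 0
  0 3 0 0
After step 4: ants at (2,1),(0,2)
  0 0 2 0
  0 0 0 0
  0 1 0 0
  0 2 0 0

0 0 2 0
0 0 0 0
0 1 0 0
0 2 0 0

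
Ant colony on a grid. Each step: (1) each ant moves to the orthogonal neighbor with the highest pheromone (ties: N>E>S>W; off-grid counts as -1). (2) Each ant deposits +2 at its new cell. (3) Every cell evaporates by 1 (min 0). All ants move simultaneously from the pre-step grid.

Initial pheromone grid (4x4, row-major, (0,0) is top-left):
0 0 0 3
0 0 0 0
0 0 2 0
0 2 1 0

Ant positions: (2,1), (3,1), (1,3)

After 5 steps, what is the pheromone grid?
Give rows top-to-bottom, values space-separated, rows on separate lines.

After step 1: ants at (2,2),(3,2),(0,3)
  0 0 0 4
  0 0 0 0
  0 0 3 0
  0 1 2 0
After step 2: ants at (3,2),(2,2),(1,3)
  0 0 0 3
  0 0 0 1
  0 0 4 0
  0 0 3 0
After step 3: ants at (2,2),(3,2),(0,3)
  0 0 0 4
  0 0 0 0
  0 0 5 0
  0 0 4 0
After step 4: ants at (3,2),(2,2),(1,3)
  0 0 0 3
  0 0 0 1
  0 0 6 0
  0 0 5 0
After step 5: ants at (2,2),(3,2),(0,3)
  0 0 0 4
  0 0 0 0
  0 0 7 0
  0 0 6 0

0 0 0 4
0 0 0 0
0 0 7 0
0 0 6 0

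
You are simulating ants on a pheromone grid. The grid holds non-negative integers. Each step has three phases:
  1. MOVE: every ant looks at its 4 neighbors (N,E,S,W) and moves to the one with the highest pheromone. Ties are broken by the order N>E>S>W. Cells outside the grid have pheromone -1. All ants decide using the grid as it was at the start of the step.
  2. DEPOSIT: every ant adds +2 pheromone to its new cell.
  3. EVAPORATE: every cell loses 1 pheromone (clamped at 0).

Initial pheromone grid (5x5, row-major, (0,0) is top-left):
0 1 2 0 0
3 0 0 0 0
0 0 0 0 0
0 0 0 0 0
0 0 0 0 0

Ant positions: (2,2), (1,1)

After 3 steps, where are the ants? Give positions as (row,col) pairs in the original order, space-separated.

Step 1: ant0:(2,2)->N->(1,2) | ant1:(1,1)->W->(1,0)
  grid max=4 at (1,0)
Step 2: ant0:(1,2)->N->(0,2) | ant1:(1,0)->N->(0,0)
  grid max=3 at (1,0)
Step 3: ant0:(0,2)->E->(0,3) | ant1:(0,0)->S->(1,0)
  grid max=4 at (1,0)

(0,3) (1,0)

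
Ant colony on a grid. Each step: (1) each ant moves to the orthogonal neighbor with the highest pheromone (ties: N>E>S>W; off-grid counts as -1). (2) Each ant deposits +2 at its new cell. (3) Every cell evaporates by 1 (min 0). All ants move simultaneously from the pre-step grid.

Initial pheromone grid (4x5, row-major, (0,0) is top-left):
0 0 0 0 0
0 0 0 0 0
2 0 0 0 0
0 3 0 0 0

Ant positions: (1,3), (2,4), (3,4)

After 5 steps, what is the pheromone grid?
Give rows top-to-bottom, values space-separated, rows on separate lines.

After step 1: ants at (0,3),(1,4),(2,4)
  0 0 0 1 0
  0 0 0 0 1
  1 0 0 0 1
  0 2 0 0 0
After step 2: ants at (0,4),(2,4),(1,4)
  0 0 0 0 1
  0 0 0 0 2
  0 0 0 0 2
  0 1 0 0 0
After step 3: ants at (1,4),(1,4),(2,4)
  0 0 0 0 0
  0 0 0 0 5
  0 0 0 0 3
  0 0 0 0 0
After step 4: ants at (2,4),(2,4),(1,4)
  0 0 0 0 0
  0 0 0 0 6
  0 0 0 0 6
  0 0 0 0 0
After step 5: ants at (1,4),(1,4),(2,4)
  0 0 0 0 0
  0 0 0 0 9
  0 0 0 0 7
  0 0 0 0 0

0 0 0 0 0
0 0 0 0 9
0 0 0 0 7
0 0 0 0 0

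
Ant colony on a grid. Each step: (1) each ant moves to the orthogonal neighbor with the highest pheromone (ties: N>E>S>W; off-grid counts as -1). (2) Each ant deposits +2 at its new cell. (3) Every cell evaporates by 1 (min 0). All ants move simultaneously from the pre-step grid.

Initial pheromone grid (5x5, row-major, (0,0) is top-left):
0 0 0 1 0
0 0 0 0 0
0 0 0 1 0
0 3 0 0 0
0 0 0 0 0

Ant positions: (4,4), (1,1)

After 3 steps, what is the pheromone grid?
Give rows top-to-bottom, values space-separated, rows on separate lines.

After step 1: ants at (3,4),(0,1)
  0 1 0 0 0
  0 0 0 0 0
  0 0 0 0 0
  0 2 0 0 1
  0 0 0 0 0
After step 2: ants at (2,4),(0,2)
  0 0 1 0 0
  0 0 0 0 0
  0 0 0 0 1
  0 1 0 0 0
  0 0 0 0 0
After step 3: ants at (1,4),(0,3)
  0 0 0 1 0
  0 0 0 0 1
  0 0 0 0 0
  0 0 0 0 0
  0 0 0 0 0

0 0 0 1 0
0 0 0 0 1
0 0 0 0 0
0 0 0 0 0
0 0 0 0 0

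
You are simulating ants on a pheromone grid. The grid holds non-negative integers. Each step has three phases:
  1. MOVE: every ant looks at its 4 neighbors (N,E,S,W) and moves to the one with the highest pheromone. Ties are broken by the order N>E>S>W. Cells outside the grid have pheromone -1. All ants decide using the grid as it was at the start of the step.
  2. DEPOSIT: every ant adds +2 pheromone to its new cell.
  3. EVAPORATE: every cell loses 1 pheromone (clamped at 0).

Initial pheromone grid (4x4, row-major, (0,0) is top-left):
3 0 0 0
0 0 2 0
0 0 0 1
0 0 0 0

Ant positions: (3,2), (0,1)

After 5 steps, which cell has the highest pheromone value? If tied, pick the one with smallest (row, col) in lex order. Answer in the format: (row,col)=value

Step 1: ant0:(3,2)->N->(2,2) | ant1:(0,1)->W->(0,0)
  grid max=4 at (0,0)
Step 2: ant0:(2,2)->N->(1,2) | ant1:(0,0)->E->(0,1)
  grid max=3 at (0,0)
Step 3: ant0:(1,2)->N->(0,2) | ant1:(0,1)->W->(0,0)
  grid max=4 at (0,0)
Step 4: ant0:(0,2)->S->(1,2) | ant1:(0,0)->E->(0,1)
  grid max=3 at (0,0)
Step 5: ant0:(1,2)->N->(0,2) | ant1:(0,1)->W->(0,0)
  grid max=4 at (0,0)
Final grid:
  4 0 1 0
  0 0 1 0
  0 0 0 0
  0 0 0 0
Max pheromone 4 at (0,0)

Answer: (0,0)=4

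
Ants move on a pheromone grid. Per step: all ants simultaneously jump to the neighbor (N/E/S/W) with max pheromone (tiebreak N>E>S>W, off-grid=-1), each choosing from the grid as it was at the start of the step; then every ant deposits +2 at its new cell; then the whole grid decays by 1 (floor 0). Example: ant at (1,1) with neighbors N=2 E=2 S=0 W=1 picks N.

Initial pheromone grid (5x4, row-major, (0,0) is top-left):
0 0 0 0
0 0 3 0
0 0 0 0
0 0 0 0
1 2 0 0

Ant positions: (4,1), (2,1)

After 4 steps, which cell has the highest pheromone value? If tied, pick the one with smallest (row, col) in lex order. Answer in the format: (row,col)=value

Step 1: ant0:(4,1)->W->(4,0) | ant1:(2,1)->N->(1,1)
  grid max=2 at (1,2)
Step 2: ant0:(4,0)->E->(4,1) | ant1:(1,1)->E->(1,2)
  grid max=3 at (1,2)
Step 3: ant0:(4,1)->W->(4,0) | ant1:(1,2)->N->(0,2)
  grid max=2 at (1,2)
Step 4: ant0:(4,0)->E->(4,1) | ant1:(0,2)->S->(1,2)
  grid max=3 at (1,2)
Final grid:
  0 0 0 0
  0 0 3 0
  0 0 0 0
  0 0 0 0
  1 2 0 0
Max pheromone 3 at (1,2)

Answer: (1,2)=3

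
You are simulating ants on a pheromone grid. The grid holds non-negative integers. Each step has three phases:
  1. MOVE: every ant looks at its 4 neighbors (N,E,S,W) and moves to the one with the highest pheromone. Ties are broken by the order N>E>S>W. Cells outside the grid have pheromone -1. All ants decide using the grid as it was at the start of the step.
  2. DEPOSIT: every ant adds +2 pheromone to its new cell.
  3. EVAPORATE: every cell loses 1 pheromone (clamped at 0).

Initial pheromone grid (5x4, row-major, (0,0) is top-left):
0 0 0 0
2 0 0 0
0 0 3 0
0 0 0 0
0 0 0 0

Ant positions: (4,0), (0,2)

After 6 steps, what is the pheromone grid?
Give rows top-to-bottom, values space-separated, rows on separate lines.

After step 1: ants at (3,0),(0,3)
  0 0 0 1
  1 0 0 0
  0 0 2 0
  1 0 0 0
  0 0 0 0
After step 2: ants at (2,0),(1,3)
  0 0 0 0
  0 0 0 1
  1 0 1 0
  0 0 0 0
  0 0 0 0
After step 3: ants at (1,0),(0,3)
  0 0 0 1
  1 0 0 0
  0 0 0 0
  0 0 0 0
  0 0 0 0
After step 4: ants at (0,0),(1,3)
  1 0 0 0
  0 0 0 1
  0 0 0 0
  0 0 0 0
  0 0 0 0
After step 5: ants at (0,1),(0,3)
  0 1 0 1
  0 0 0 0
  0 0 0 0
  0 0 0 0
  0 0 0 0
After step 6: ants at (0,2),(1,3)
  0 0 1 0
  0 0 0 1
  0 0 0 0
  0 0 0 0
  0 0 0 0

0 0 1 0
0 0 0 1
0 0 0 0
0 0 0 0
0 0 0 0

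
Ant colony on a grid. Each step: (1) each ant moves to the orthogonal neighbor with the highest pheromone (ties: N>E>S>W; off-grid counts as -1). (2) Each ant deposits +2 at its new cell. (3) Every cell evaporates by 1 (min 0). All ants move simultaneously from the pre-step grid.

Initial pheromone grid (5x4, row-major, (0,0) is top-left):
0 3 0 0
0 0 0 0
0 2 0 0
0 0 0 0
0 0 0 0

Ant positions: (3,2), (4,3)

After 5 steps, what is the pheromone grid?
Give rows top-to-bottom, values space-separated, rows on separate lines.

After step 1: ants at (2,2),(3,3)
  0 2 0 0
  0 0 0 0
  0 1 1 0
  0 0 0 1
  0 0 0 0
After step 2: ants at (2,1),(2,3)
  0 1 0 0
  0 0 0 0
  0 2 0 1
  0 0 0 0
  0 0 0 0
After step 3: ants at (1,1),(1,3)
  0 0 0 0
  0 1 0 1
  0 1 0 0
  0 0 0 0
  0 0 0 0
After step 4: ants at (2,1),(0,3)
  0 0 0 1
  0 0 0 0
  0 2 0 0
  0 0 0 0
  0 0 0 0
After step 5: ants at (1,1),(1,3)
  0 0 0 0
  0 1 0 1
  0 1 0 0
  0 0 0 0
  0 0 0 0

0 0 0 0
0 1 0 1
0 1 0 0
0 0 0 0
0 0 0 0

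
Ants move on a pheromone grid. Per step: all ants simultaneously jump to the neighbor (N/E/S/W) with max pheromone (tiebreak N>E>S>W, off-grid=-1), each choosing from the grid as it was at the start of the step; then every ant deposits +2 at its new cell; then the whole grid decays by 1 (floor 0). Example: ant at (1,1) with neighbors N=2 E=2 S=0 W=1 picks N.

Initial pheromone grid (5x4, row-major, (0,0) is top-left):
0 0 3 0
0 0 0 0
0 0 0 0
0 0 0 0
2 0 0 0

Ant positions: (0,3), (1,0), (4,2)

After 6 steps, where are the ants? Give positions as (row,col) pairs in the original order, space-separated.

Step 1: ant0:(0,3)->W->(0,2) | ant1:(1,0)->N->(0,0) | ant2:(4,2)->N->(3,2)
  grid max=4 at (0,2)
Step 2: ant0:(0,2)->E->(0,3) | ant1:(0,0)->E->(0,1) | ant2:(3,2)->N->(2,2)
  grid max=3 at (0,2)
Step 3: ant0:(0,3)->W->(0,2) | ant1:(0,1)->E->(0,2) | ant2:(2,2)->N->(1,2)
  grid max=6 at (0,2)
Step 4: ant0:(0,2)->S->(1,2) | ant1:(0,2)->S->(1,2) | ant2:(1,2)->N->(0,2)
  grid max=7 at (0,2)
Step 5: ant0:(1,2)->N->(0,2) | ant1:(1,2)->N->(0,2) | ant2:(0,2)->S->(1,2)
  grid max=10 at (0,2)
Step 6: ant0:(0,2)->S->(1,2) | ant1:(0,2)->S->(1,2) | ant2:(1,2)->N->(0,2)
  grid max=11 at (0,2)

(1,2) (1,2) (0,2)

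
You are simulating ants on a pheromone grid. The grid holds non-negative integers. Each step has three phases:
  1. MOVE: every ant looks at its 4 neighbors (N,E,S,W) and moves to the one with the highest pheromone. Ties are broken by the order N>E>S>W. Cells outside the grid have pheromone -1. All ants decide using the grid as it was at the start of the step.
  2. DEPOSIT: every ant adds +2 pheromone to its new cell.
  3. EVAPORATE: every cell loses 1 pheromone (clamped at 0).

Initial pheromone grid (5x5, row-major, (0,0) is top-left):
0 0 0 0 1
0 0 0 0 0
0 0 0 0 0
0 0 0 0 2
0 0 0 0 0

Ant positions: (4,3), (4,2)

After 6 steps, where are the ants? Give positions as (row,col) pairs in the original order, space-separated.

Step 1: ant0:(4,3)->N->(3,3) | ant1:(4,2)->N->(3,2)
  grid max=1 at (3,2)
Step 2: ant0:(3,3)->E->(3,4) | ant1:(3,2)->E->(3,3)
  grid max=2 at (3,3)
Step 3: ant0:(3,4)->W->(3,3) | ant1:(3,3)->E->(3,4)
  grid max=3 at (3,3)
Step 4: ant0:(3,3)->E->(3,4) | ant1:(3,4)->W->(3,3)
  grid max=4 at (3,3)
Step 5: ant0:(3,4)->W->(3,3) | ant1:(3,3)->E->(3,4)
  grid max=5 at (3,3)
Step 6: ant0:(3,3)->E->(3,4) | ant1:(3,4)->W->(3,3)
  grid max=6 at (3,3)

(3,4) (3,3)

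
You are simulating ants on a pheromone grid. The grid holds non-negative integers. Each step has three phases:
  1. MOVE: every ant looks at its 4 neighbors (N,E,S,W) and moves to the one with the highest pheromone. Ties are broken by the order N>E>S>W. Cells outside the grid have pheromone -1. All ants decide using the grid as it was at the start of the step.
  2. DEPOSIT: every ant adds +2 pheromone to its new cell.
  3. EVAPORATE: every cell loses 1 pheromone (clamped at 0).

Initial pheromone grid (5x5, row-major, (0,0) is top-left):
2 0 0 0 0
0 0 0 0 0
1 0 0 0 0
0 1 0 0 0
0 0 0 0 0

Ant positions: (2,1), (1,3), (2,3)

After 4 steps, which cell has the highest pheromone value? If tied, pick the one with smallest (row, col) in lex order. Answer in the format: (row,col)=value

Answer: (0,3)=4

Derivation:
Step 1: ant0:(2,1)->S->(3,1) | ant1:(1,3)->N->(0,3) | ant2:(2,3)->N->(1,3)
  grid max=2 at (3,1)
Step 2: ant0:(3,1)->N->(2,1) | ant1:(0,3)->S->(1,3) | ant2:(1,3)->N->(0,3)
  grid max=2 at (0,3)
Step 3: ant0:(2,1)->S->(3,1) | ant1:(1,3)->N->(0,3) | ant2:(0,3)->S->(1,3)
  grid max=3 at (0,3)
Step 4: ant0:(3,1)->N->(2,1) | ant1:(0,3)->S->(1,3) | ant2:(1,3)->N->(0,3)
  grid max=4 at (0,3)
Final grid:
  0 0 0 4 0
  0 0 0 4 0
  0 1 0 0 0
  0 1 0 0 0
  0 0 0 0 0
Max pheromone 4 at (0,3)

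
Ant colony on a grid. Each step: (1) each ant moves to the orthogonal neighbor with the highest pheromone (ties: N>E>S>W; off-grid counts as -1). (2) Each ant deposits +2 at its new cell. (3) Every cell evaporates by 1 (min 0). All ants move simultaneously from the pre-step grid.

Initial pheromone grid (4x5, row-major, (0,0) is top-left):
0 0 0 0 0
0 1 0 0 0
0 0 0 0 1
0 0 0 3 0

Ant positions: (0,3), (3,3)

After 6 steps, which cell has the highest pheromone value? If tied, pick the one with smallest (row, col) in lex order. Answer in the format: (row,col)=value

Step 1: ant0:(0,3)->E->(0,4) | ant1:(3,3)->N->(2,3)
  grid max=2 at (3,3)
Step 2: ant0:(0,4)->S->(1,4) | ant1:(2,3)->S->(3,3)
  grid max=3 at (3,3)
Step 3: ant0:(1,4)->N->(0,4) | ant1:(3,3)->N->(2,3)
  grid max=2 at (3,3)
Step 4: ant0:(0,4)->S->(1,4) | ant1:(2,3)->S->(3,3)
  grid max=3 at (3,3)
Step 5: ant0:(1,4)->N->(0,4) | ant1:(3,3)->N->(2,3)
  grid max=2 at (3,3)
Step 6: ant0:(0,4)->S->(1,4) | ant1:(2,3)->S->(3,3)
  grid max=3 at (3,3)
Final grid:
  0 0 0 0 0
  0 0 0 0 1
  0 0 0 0 0
  0 0 0 3 0
Max pheromone 3 at (3,3)

Answer: (3,3)=3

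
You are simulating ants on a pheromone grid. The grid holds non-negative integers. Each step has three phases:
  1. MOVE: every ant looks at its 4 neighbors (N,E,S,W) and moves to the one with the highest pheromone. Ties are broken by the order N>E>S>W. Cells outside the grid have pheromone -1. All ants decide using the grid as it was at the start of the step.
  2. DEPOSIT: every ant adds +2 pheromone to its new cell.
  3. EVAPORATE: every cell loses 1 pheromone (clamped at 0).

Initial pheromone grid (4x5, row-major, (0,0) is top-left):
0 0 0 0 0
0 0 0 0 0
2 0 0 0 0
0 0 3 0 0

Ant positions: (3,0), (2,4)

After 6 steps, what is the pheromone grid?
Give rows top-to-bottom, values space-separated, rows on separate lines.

After step 1: ants at (2,0),(1,4)
  0 0 0 0 0
  0 0 0 0 1
  3 0 0 0 0
  0 0 2 0 0
After step 2: ants at (1,0),(0,4)
  0 0 0 0 1
  1 0 0 0 0
  2 0 0 0 0
  0 0 1 0 0
After step 3: ants at (2,0),(1,4)
  0 0 0 0 0
  0 0 0 0 1
  3 0 0 0 0
  0 0 0 0 0
After step 4: ants at (1,0),(0,4)
  0 0 0 0 1
  1 0 0 0 0
  2 0 0 0 0
  0 0 0 0 0
After step 5: ants at (2,0),(1,4)
  0 0 0 0 0
  0 0 0 0 1
  3 0 0 0 0
  0 0 0 0 0
After step 6: ants at (1,0),(0,4)
  0 0 0 0 1
  1 0 0 0 0
  2 0 0 0 0
  0 0 0 0 0

0 0 0 0 1
1 0 0 0 0
2 0 0 0 0
0 0 0 0 0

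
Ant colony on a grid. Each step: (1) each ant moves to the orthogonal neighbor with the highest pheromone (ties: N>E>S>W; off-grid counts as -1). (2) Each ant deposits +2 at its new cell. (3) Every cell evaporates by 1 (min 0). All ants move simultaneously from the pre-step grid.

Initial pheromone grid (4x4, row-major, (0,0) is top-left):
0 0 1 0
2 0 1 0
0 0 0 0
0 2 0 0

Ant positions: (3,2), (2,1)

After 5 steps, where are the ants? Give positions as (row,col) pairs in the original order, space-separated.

Step 1: ant0:(3,2)->W->(3,1) | ant1:(2,1)->S->(3,1)
  grid max=5 at (3,1)
Step 2: ant0:(3,1)->N->(2,1) | ant1:(3,1)->N->(2,1)
  grid max=4 at (3,1)
Step 3: ant0:(2,1)->S->(3,1) | ant1:(2,1)->S->(3,1)
  grid max=7 at (3,1)
Step 4: ant0:(3,1)->N->(2,1) | ant1:(3,1)->N->(2,1)
  grid max=6 at (3,1)
Step 5: ant0:(2,1)->S->(3,1) | ant1:(2,1)->S->(3,1)
  grid max=9 at (3,1)

(3,1) (3,1)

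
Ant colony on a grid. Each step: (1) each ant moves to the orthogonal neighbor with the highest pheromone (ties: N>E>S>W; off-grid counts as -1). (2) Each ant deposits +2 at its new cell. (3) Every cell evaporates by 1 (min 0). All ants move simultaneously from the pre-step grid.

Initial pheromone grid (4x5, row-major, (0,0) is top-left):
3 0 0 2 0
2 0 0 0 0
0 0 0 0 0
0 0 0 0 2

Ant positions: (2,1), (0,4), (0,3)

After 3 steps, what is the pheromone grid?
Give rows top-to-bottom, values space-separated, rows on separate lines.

After step 1: ants at (1,1),(0,3),(0,4)
  2 0 0 3 1
  1 1 0 0 0
  0 0 0 0 0
  0 0 0 0 1
After step 2: ants at (1,0),(0,4),(0,3)
  1 0 0 4 2
  2 0 0 0 0
  0 0 0 0 0
  0 0 0 0 0
After step 3: ants at (0,0),(0,3),(0,4)
  2 0 0 5 3
  1 0 0 0 0
  0 0 0 0 0
  0 0 0 0 0

2 0 0 5 3
1 0 0 0 0
0 0 0 0 0
0 0 0 0 0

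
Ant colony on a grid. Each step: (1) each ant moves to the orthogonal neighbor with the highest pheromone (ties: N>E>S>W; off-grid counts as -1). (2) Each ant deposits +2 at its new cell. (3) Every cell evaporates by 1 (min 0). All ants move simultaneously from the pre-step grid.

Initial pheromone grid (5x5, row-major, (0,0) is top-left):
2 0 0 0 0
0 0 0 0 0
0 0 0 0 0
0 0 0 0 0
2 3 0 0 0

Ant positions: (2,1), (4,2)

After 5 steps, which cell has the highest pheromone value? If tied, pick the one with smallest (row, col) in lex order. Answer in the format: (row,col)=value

Step 1: ant0:(2,1)->N->(1,1) | ant1:(4,2)->W->(4,1)
  grid max=4 at (4,1)
Step 2: ant0:(1,1)->N->(0,1) | ant1:(4,1)->W->(4,0)
  grid max=3 at (4,1)
Step 3: ant0:(0,1)->E->(0,2) | ant1:(4,0)->E->(4,1)
  grid max=4 at (4,1)
Step 4: ant0:(0,2)->E->(0,3) | ant1:(4,1)->W->(4,0)
  grid max=3 at (4,1)
Step 5: ant0:(0,3)->E->(0,4) | ant1:(4,0)->E->(4,1)
  grid max=4 at (4,1)
Final grid:
  0 0 0 0 1
  0 0 0 0 0
  0 0 0 0 0
  0 0 0 0 0
  1 4 0 0 0
Max pheromone 4 at (4,1)

Answer: (4,1)=4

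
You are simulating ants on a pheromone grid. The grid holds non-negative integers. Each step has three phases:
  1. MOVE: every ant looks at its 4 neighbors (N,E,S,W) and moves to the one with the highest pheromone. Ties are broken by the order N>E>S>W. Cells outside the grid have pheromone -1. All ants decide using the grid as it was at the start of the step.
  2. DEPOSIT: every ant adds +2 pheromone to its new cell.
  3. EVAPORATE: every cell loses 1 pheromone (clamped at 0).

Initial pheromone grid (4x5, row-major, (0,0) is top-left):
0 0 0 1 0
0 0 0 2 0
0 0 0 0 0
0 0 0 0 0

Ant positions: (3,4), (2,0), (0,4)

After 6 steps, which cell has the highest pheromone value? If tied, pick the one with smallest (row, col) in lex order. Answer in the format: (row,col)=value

Answer: (1,3)=8

Derivation:
Step 1: ant0:(3,4)->N->(2,4) | ant1:(2,0)->N->(1,0) | ant2:(0,4)->W->(0,3)
  grid max=2 at (0,3)
Step 2: ant0:(2,4)->N->(1,4) | ant1:(1,0)->N->(0,0) | ant2:(0,3)->S->(1,3)
  grid max=2 at (1,3)
Step 3: ant0:(1,4)->W->(1,3) | ant1:(0,0)->E->(0,1) | ant2:(1,3)->N->(0,3)
  grid max=3 at (1,3)
Step 4: ant0:(1,3)->N->(0,3) | ant1:(0,1)->E->(0,2) | ant2:(0,3)->S->(1,3)
  grid max=4 at (1,3)
Step 5: ant0:(0,3)->S->(1,3) | ant1:(0,2)->E->(0,3) | ant2:(1,3)->N->(0,3)
  grid max=6 at (0,3)
Step 6: ant0:(1,3)->N->(0,3) | ant1:(0,3)->S->(1,3) | ant2:(0,3)->S->(1,3)
  grid max=8 at (1,3)
Final grid:
  0 0 0 7 0
  0 0 0 8 0
  0 0 0 0 0
  0 0 0 0 0
Max pheromone 8 at (1,3)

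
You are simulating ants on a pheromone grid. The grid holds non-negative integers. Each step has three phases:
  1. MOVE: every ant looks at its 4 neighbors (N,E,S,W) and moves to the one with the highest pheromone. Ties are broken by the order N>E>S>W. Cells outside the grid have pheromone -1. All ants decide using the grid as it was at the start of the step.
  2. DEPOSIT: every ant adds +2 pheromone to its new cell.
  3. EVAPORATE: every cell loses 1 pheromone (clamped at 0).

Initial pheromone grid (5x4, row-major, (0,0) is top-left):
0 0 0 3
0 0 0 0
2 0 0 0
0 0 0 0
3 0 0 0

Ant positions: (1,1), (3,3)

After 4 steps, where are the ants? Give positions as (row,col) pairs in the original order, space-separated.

Step 1: ant0:(1,1)->N->(0,1) | ant1:(3,3)->N->(2,3)
  grid max=2 at (0,3)
Step 2: ant0:(0,1)->E->(0,2) | ant1:(2,3)->N->(1,3)
  grid max=1 at (0,2)
Step 3: ant0:(0,2)->E->(0,3) | ant1:(1,3)->N->(0,3)
  grid max=4 at (0,3)
Step 4: ant0:(0,3)->S->(1,3) | ant1:(0,3)->S->(1,3)
  grid max=3 at (0,3)

(1,3) (1,3)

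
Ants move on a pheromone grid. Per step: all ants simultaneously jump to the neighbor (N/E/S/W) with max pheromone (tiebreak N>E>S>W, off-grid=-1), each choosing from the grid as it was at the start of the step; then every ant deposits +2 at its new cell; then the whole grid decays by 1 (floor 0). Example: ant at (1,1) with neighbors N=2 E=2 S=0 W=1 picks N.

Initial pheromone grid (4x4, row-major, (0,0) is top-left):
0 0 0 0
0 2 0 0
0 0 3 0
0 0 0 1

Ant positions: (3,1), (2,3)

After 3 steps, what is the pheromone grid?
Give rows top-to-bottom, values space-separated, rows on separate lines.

After step 1: ants at (2,1),(2,2)
  0 0 0 0
  0 1 0 0
  0 1 4 0
  0 0 0 0
After step 2: ants at (2,2),(2,1)
  0 0 0 0
  0 0 0 0
  0 2 5 0
  0 0 0 0
After step 3: ants at (2,1),(2,2)
  0 0 0 0
  0 0 0 0
  0 3 6 0
  0 0 0 0

0 0 0 0
0 0 0 0
0 3 6 0
0 0 0 0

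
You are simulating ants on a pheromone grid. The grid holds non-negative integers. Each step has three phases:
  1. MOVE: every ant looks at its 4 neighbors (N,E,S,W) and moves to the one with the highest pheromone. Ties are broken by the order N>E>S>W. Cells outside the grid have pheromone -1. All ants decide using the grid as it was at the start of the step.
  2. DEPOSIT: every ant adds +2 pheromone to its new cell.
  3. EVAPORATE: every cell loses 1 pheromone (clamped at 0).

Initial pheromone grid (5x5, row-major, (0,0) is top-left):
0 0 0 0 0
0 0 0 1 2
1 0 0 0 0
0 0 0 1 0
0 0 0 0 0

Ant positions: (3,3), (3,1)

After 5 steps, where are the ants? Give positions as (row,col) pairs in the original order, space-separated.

Step 1: ant0:(3,3)->N->(2,3) | ant1:(3,1)->N->(2,1)
  grid max=1 at (1,4)
Step 2: ant0:(2,3)->N->(1,3) | ant1:(2,1)->N->(1,1)
  grid max=1 at (1,1)
Step 3: ant0:(1,3)->N->(0,3) | ant1:(1,1)->N->(0,1)
  grid max=1 at (0,1)
Step 4: ant0:(0,3)->E->(0,4) | ant1:(0,1)->E->(0,2)
  grid max=1 at (0,2)
Step 5: ant0:(0,4)->S->(1,4) | ant1:(0,2)->E->(0,3)
  grid max=1 at (0,3)

(1,4) (0,3)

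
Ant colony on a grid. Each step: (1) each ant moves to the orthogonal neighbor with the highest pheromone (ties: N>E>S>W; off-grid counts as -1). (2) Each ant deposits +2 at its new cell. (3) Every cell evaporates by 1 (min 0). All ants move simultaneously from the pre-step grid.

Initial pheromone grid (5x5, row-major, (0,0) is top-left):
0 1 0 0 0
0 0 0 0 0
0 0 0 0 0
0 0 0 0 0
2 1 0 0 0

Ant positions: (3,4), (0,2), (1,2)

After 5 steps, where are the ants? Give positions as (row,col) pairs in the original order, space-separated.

Step 1: ant0:(3,4)->N->(2,4) | ant1:(0,2)->W->(0,1) | ant2:(1,2)->N->(0,2)
  grid max=2 at (0,1)
Step 2: ant0:(2,4)->N->(1,4) | ant1:(0,1)->E->(0,2) | ant2:(0,2)->W->(0,1)
  grid max=3 at (0,1)
Step 3: ant0:(1,4)->N->(0,4) | ant1:(0,2)->W->(0,1) | ant2:(0,1)->E->(0,2)
  grid max=4 at (0,1)
Step 4: ant0:(0,4)->S->(1,4) | ant1:(0,1)->E->(0,2) | ant2:(0,2)->W->(0,1)
  grid max=5 at (0,1)
Step 5: ant0:(1,4)->N->(0,4) | ant1:(0,2)->W->(0,1) | ant2:(0,1)->E->(0,2)
  grid max=6 at (0,1)

(0,4) (0,1) (0,2)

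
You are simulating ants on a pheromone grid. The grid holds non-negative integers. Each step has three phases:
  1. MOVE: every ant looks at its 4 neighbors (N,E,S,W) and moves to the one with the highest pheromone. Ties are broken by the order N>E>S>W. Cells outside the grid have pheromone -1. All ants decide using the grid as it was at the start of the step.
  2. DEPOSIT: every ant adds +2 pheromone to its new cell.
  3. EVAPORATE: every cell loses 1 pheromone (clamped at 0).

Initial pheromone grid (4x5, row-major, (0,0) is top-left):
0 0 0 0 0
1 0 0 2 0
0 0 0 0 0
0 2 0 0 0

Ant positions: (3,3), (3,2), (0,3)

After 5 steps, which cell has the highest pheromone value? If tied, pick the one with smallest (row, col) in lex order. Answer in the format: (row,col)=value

Step 1: ant0:(3,3)->N->(2,3) | ant1:(3,2)->W->(3,1) | ant2:(0,3)->S->(1,3)
  grid max=3 at (1,3)
Step 2: ant0:(2,3)->N->(1,3) | ant1:(3,1)->N->(2,1) | ant2:(1,3)->S->(2,3)
  grid max=4 at (1,3)
Step 3: ant0:(1,3)->S->(2,3) | ant1:(2,1)->S->(3,1) | ant2:(2,3)->N->(1,3)
  grid max=5 at (1,3)
Step 4: ant0:(2,3)->N->(1,3) | ant1:(3,1)->N->(2,1) | ant2:(1,3)->S->(2,3)
  grid max=6 at (1,3)
Step 5: ant0:(1,3)->S->(2,3) | ant1:(2,1)->S->(3,1) | ant2:(2,3)->N->(1,3)
  grid max=7 at (1,3)
Final grid:
  0 0 0 0 0
  0 0 0 7 0
  0 0 0 5 0
  0 3 0 0 0
Max pheromone 7 at (1,3)

Answer: (1,3)=7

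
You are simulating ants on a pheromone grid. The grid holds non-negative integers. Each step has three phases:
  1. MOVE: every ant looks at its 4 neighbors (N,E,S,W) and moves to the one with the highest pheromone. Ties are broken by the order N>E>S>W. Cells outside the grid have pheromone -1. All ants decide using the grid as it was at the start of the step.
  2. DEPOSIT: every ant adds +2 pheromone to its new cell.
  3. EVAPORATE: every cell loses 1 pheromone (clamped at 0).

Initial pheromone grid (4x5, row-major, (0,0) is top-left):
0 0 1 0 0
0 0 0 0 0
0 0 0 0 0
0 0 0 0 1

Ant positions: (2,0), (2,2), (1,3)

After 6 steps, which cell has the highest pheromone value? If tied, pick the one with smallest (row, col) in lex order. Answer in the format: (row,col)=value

Answer: (0,4)=7

Derivation:
Step 1: ant0:(2,0)->N->(1,0) | ant1:(2,2)->N->(1,2) | ant2:(1,3)->N->(0,3)
  grid max=1 at (0,3)
Step 2: ant0:(1,0)->N->(0,0) | ant1:(1,2)->N->(0,2) | ant2:(0,3)->E->(0,4)
  grid max=1 at (0,0)
Step 3: ant0:(0,0)->E->(0,1) | ant1:(0,2)->E->(0,3) | ant2:(0,4)->S->(1,4)
  grid max=1 at (0,1)
Step 4: ant0:(0,1)->E->(0,2) | ant1:(0,3)->E->(0,4) | ant2:(1,4)->N->(0,4)
  grid max=3 at (0,4)
Step 5: ant0:(0,2)->E->(0,3) | ant1:(0,4)->S->(1,4) | ant2:(0,4)->S->(1,4)
  grid max=3 at (1,4)
Step 6: ant0:(0,3)->E->(0,4) | ant1:(1,4)->N->(0,4) | ant2:(1,4)->N->(0,4)
  grid max=7 at (0,4)
Final grid:
  0 0 0 0 7
  0 0 0 0 2
  0 0 0 0 0
  0 0 0 0 0
Max pheromone 7 at (0,4)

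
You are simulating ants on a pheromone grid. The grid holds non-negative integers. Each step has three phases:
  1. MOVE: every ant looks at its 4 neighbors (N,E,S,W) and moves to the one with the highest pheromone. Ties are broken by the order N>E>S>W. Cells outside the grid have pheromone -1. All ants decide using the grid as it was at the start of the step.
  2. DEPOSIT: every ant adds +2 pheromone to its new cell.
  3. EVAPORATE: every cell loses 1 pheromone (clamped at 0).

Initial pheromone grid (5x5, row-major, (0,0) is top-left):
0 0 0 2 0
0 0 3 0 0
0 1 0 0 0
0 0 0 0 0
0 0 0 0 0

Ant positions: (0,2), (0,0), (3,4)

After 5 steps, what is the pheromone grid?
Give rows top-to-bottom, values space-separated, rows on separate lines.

After step 1: ants at (1,2),(0,1),(2,4)
  0 1 0 1 0
  0 0 4 0 0
  0 0 0 0 1
  0 0 0 0 0
  0 0 0 0 0
After step 2: ants at (0,2),(0,2),(1,4)
  0 0 3 0 0
  0 0 3 0 1
  0 0 0 0 0
  0 0 0 0 0
  0 0 0 0 0
After step 3: ants at (1,2),(1,2),(0,4)
  0 0 2 0 1
  0 0 6 0 0
  0 0 0 0 0
  0 0 0 0 0
  0 0 0 0 0
After step 4: ants at (0,2),(0,2),(1,4)
  0 0 5 0 0
  0 0 5 0 1
  0 0 0 0 0
  0 0 0 0 0
  0 0 0 0 0
After step 5: ants at (1,2),(1,2),(0,4)
  0 0 4 0 1
  0 0 8 0 0
  0 0 0 0 0
  0 0 0 0 0
  0 0 0 0 0

0 0 4 0 1
0 0 8 0 0
0 0 0 0 0
0 0 0 0 0
0 0 0 0 0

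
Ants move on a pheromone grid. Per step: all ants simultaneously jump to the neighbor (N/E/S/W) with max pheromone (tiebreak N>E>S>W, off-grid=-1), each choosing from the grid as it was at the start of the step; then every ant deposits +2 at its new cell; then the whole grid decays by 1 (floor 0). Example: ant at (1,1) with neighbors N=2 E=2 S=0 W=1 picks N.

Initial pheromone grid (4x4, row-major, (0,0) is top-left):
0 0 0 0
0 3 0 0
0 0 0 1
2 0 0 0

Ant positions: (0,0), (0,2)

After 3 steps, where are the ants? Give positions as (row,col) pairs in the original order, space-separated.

Step 1: ant0:(0,0)->E->(0,1) | ant1:(0,2)->E->(0,3)
  grid max=2 at (1,1)
Step 2: ant0:(0,1)->S->(1,1) | ant1:(0,3)->S->(1,3)
  grid max=3 at (1,1)
Step 3: ant0:(1,1)->N->(0,1) | ant1:(1,3)->N->(0,3)
  grid max=2 at (1,1)

(0,1) (0,3)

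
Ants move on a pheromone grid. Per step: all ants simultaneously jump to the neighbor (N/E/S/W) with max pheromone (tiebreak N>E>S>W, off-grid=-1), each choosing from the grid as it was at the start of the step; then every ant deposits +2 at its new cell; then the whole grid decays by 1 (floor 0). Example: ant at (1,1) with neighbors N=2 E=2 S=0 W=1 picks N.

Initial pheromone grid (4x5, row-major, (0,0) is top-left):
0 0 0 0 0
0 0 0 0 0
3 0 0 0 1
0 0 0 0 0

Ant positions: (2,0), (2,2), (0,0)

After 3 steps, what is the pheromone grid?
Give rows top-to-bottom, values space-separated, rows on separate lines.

After step 1: ants at (1,0),(1,2),(0,1)
  0 1 0 0 0
  1 0 1 0 0
  2 0 0 0 0
  0 0 0 0 0
After step 2: ants at (2,0),(0,2),(0,2)
  0 0 3 0 0
  0 0 0 0 0
  3 0 0 0 0
  0 0 0 0 0
After step 3: ants at (1,0),(0,3),(0,3)
  0 0 2 3 0
  1 0 0 0 0
  2 0 0 0 0
  0 0 0 0 0

0 0 2 3 0
1 0 0 0 0
2 0 0 0 0
0 0 0 0 0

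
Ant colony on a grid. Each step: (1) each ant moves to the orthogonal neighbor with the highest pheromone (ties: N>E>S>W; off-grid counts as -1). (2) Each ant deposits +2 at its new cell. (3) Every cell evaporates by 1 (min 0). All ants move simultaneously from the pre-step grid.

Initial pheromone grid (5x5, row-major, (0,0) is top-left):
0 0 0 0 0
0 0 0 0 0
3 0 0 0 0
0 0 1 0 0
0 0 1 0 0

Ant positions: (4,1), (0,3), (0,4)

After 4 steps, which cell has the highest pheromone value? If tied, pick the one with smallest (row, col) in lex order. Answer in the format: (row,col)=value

Step 1: ant0:(4,1)->E->(4,2) | ant1:(0,3)->E->(0,4) | ant2:(0,4)->S->(1,4)
  grid max=2 at (2,0)
Step 2: ant0:(4,2)->N->(3,2) | ant1:(0,4)->S->(1,4) | ant2:(1,4)->N->(0,4)
  grid max=2 at (0,4)
Step 3: ant0:(3,2)->S->(4,2) | ant1:(1,4)->N->(0,4) | ant2:(0,4)->S->(1,4)
  grid max=3 at (0,4)
Step 4: ant0:(4,2)->N->(3,2) | ant1:(0,4)->S->(1,4) | ant2:(1,4)->N->(0,4)
  grid max=4 at (0,4)
Final grid:
  0 0 0 0 4
  0 0 0 0 4
  0 0 0 0 0
  0 0 1 0 0
  0 0 1 0 0
Max pheromone 4 at (0,4)

Answer: (0,4)=4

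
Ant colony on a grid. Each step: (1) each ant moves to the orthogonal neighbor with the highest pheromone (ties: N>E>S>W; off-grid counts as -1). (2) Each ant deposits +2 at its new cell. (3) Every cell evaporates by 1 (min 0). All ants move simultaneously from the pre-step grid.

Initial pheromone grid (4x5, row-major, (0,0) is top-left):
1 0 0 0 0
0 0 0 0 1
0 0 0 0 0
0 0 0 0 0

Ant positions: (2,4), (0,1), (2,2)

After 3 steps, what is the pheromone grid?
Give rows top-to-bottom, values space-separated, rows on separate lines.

After step 1: ants at (1,4),(0,0),(1,2)
  2 0 0 0 0
  0 0 1 0 2
  0 0 0 0 0
  0 0 0 0 0
After step 2: ants at (0,4),(0,1),(0,2)
  1 1 1 0 1
  0 0 0 0 1
  0 0 0 0 0
  0 0 0 0 0
After step 3: ants at (1,4),(0,2),(0,1)
  0 2 2 0 0
  0 0 0 0 2
  0 0 0 0 0
  0 0 0 0 0

0 2 2 0 0
0 0 0 0 2
0 0 0 0 0
0 0 0 0 0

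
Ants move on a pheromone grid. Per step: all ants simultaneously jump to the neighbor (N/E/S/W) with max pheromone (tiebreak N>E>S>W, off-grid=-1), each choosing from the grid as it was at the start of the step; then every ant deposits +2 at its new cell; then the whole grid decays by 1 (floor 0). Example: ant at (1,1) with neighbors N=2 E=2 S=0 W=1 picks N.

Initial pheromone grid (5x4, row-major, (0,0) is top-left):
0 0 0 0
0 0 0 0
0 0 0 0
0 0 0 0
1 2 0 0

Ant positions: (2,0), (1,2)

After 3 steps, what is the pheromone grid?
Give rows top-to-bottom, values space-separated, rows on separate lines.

After step 1: ants at (1,0),(0,2)
  0 0 1 0
  1 0 0 0
  0 0 0 0
  0 0 0 0
  0 1 0 0
After step 2: ants at (0,0),(0,3)
  1 0 0 1
  0 0 0 0
  0 0 0 0
  0 0 0 0
  0 0 0 0
After step 3: ants at (0,1),(1,3)
  0 1 0 0
  0 0 0 1
  0 0 0 0
  0 0 0 0
  0 0 0 0

0 1 0 0
0 0 0 1
0 0 0 0
0 0 0 0
0 0 0 0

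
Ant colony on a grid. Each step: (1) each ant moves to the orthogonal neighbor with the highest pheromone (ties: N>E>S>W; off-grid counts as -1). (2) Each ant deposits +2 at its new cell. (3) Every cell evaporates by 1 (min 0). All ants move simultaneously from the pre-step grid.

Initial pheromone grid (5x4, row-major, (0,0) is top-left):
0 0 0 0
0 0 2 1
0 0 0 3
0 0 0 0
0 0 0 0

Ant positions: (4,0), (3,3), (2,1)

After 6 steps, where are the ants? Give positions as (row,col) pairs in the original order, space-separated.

Step 1: ant0:(4,0)->N->(3,0) | ant1:(3,3)->N->(2,3) | ant2:(2,1)->N->(1,1)
  grid max=4 at (2,3)
Step 2: ant0:(3,0)->N->(2,0) | ant1:(2,3)->N->(1,3) | ant2:(1,1)->E->(1,2)
  grid max=3 at (2,3)
Step 3: ant0:(2,0)->N->(1,0) | ant1:(1,3)->S->(2,3) | ant2:(1,2)->E->(1,3)
  grid max=4 at (2,3)
Step 4: ant0:(1,0)->N->(0,0) | ant1:(2,3)->N->(1,3) | ant2:(1,3)->S->(2,3)
  grid max=5 at (2,3)
Step 5: ant0:(0,0)->E->(0,1) | ant1:(1,3)->S->(2,3) | ant2:(2,3)->N->(1,3)
  grid max=6 at (2,3)
Step 6: ant0:(0,1)->E->(0,2) | ant1:(2,3)->N->(1,3) | ant2:(1,3)->S->(2,3)
  grid max=7 at (2,3)

(0,2) (1,3) (2,3)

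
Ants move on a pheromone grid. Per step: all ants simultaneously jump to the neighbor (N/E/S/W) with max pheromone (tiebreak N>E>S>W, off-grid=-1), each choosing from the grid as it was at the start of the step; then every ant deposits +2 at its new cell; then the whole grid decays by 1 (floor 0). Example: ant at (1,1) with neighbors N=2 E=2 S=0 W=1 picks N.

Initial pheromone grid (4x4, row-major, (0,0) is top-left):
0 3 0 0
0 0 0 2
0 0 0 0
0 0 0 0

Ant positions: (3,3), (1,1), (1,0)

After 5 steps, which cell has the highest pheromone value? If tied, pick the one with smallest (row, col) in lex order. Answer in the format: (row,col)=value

Step 1: ant0:(3,3)->N->(2,3) | ant1:(1,1)->N->(0,1) | ant2:(1,0)->N->(0,0)
  grid max=4 at (0,1)
Step 2: ant0:(2,3)->N->(1,3) | ant1:(0,1)->W->(0,0) | ant2:(0,0)->E->(0,1)
  grid max=5 at (0,1)
Step 3: ant0:(1,3)->N->(0,3) | ant1:(0,0)->E->(0,1) | ant2:(0,1)->W->(0,0)
  grid max=6 at (0,1)
Step 4: ant0:(0,3)->S->(1,3) | ant1:(0,1)->W->(0,0) | ant2:(0,0)->E->(0,1)
  grid max=7 at (0,1)
Step 5: ant0:(1,3)->N->(0,3) | ant1:(0,0)->E->(0,1) | ant2:(0,1)->W->(0,0)
  grid max=8 at (0,1)
Final grid:
  5 8 0 1
  0 0 0 1
  0 0 0 0
  0 0 0 0
Max pheromone 8 at (0,1)

Answer: (0,1)=8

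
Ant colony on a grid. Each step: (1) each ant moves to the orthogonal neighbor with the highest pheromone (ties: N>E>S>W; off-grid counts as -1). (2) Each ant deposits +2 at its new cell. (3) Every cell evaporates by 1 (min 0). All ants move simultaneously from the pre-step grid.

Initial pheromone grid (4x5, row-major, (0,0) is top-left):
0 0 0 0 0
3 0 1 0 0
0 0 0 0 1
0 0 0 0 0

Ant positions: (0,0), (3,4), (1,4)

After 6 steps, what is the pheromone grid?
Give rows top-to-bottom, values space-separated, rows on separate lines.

After step 1: ants at (1,0),(2,4),(2,4)
  0 0 0 0 0
  4 0 0 0 0
  0 0 0 0 4
  0 0 0 0 0
After step 2: ants at (0,0),(1,4),(1,4)
  1 0 0 0 0
  3 0 0 0 3
  0 0 0 0 3
  0 0 0 0 0
After step 3: ants at (1,0),(2,4),(2,4)
  0 0 0 0 0
  4 0 0 0 2
  0 0 0 0 6
  0 0 0 0 0
After step 4: ants at (0,0),(1,4),(1,4)
  1 0 0 0 0
  3 0 0 0 5
  0 0 0 0 5
  0 0 0 0 0
After step 5: ants at (1,0),(2,4),(2,4)
  0 0 0 0 0
  4 0 0 0 4
  0 0 0 0 8
  0 0 0 0 0
After step 6: ants at (0,0),(1,4),(1,4)
  1 0 0 0 0
  3 0 0 0 7
  0 0 0 0 7
  0 0 0 0 0

1 0 0 0 0
3 0 0 0 7
0 0 0 0 7
0 0 0 0 0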